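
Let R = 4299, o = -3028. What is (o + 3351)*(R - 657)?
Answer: 1176366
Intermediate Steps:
(o + 3351)*(R - 657) = (-3028 + 3351)*(4299 - 657) = 323*3642 = 1176366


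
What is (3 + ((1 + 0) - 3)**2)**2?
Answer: 49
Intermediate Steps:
(3 + ((1 + 0) - 3)**2)**2 = (3 + (1 - 3)**2)**2 = (3 + (-2)**2)**2 = (3 + 4)**2 = 7**2 = 49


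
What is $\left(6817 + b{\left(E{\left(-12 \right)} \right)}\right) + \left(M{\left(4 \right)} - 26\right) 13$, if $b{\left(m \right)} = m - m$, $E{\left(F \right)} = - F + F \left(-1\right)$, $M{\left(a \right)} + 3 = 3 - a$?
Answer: $6427$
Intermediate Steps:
$M{\left(a \right)} = - a$ ($M{\left(a \right)} = -3 - \left(-3 + a\right) = - a$)
$E{\left(F \right)} = - 2 F$ ($E{\left(F \right)} = - F - F = - 2 F$)
$b{\left(m \right)} = 0$
$\left(6817 + b{\left(E{\left(-12 \right)} \right)}\right) + \left(M{\left(4 \right)} - 26\right) 13 = \left(6817 + 0\right) + \left(\left(-1\right) 4 - 26\right) 13 = 6817 + \left(-4 - 26\right) 13 = 6817 - 390 = 6427$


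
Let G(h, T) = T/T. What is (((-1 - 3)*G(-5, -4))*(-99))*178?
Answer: 70488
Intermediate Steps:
G(h, T) = 1
(((-1 - 3)*G(-5, -4))*(-99))*178 = (((-1 - 3)*1)*(-99))*178 = (-4*1*(-99))*178 = -4*(-99)*178 = 396*178 = 70488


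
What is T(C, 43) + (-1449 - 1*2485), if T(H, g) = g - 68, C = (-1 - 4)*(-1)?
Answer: -3959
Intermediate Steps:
C = 5 (C = -5*(-1) = 5)
T(H, g) = -68 + g
T(C, 43) + (-1449 - 1*2485) = (-68 + 43) + (-1449 - 1*2485) = -25 + (-1449 - 2485) = -25 - 3934 = -3959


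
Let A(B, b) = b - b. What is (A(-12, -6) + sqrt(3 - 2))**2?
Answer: 1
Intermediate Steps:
A(B, b) = 0
(A(-12, -6) + sqrt(3 - 2))**2 = (0 + sqrt(3 - 2))**2 = (0 + sqrt(1))**2 = (0 + 1)**2 = 1**2 = 1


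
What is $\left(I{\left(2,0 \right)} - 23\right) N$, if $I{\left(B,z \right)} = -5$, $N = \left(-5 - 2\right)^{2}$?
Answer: $-1372$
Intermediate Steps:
$N = 49$ ($N = \left(-7\right)^{2} = 49$)
$\left(I{\left(2,0 \right)} - 23\right) N = \left(-5 - 23\right) 49 = \left(-28\right) 49 = -1372$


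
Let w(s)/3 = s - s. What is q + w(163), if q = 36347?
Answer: 36347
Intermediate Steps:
w(s) = 0 (w(s) = 3*(s - s) = 3*0 = 0)
q + w(163) = 36347 + 0 = 36347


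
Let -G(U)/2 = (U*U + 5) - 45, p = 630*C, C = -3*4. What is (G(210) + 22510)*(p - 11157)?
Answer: 1228022370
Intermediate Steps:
C = -12
p = -7560 (p = 630*(-12) = -7560)
G(U) = 80 - 2*U**2 (G(U) = -2*((U*U + 5) - 45) = -2*((U**2 + 5) - 45) = -2*((5 + U**2) - 45) = -2*(-40 + U**2) = 80 - 2*U**2)
(G(210) + 22510)*(p - 11157) = ((80 - 2*210**2) + 22510)*(-7560 - 11157) = ((80 - 2*44100) + 22510)*(-18717) = ((80 - 88200) + 22510)*(-18717) = (-88120 + 22510)*(-18717) = -65610*(-18717) = 1228022370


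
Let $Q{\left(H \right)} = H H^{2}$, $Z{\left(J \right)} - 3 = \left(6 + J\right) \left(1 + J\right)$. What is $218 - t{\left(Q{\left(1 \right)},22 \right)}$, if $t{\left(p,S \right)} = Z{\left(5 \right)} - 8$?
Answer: $157$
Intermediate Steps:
$Z{\left(J \right)} = 3 + \left(1 + J\right) \left(6 + J\right)$ ($Z{\left(J \right)} = 3 + \left(6 + J\right) \left(1 + J\right) = 3 + \left(1 + J\right) \left(6 + J\right)$)
$Q{\left(H \right)} = H^{3}$
$t{\left(p,S \right)} = 61$ ($t{\left(p,S \right)} = \left(9 + 5^{2} + 7 \cdot 5\right) - 8 = \left(9 + 25 + 35\right) - 8 = 69 - 8 = 61$)
$218 - t{\left(Q{\left(1 \right)},22 \right)} = 218 - 61 = 157$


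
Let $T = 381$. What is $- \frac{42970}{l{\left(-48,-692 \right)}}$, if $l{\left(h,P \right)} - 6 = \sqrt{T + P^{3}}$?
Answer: $- \frac{257820}{331373543} + \frac{42970 i \sqrt{331373507}}{331373543} \approx -0.00077803 + 2.3605 i$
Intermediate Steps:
$l{\left(h,P \right)} = 6 + \sqrt{381 + P^{3}}$
$- \frac{42970}{l{\left(-48,-692 \right)}} = - \frac{42970}{6 + \sqrt{381 + \left(-692\right)^{3}}} = - \frac{42970}{6 + \sqrt{381 - 331373888}} = - \frac{42970}{6 + \sqrt{-331373507}} = - \frac{42970}{6 + i \sqrt{331373507}}$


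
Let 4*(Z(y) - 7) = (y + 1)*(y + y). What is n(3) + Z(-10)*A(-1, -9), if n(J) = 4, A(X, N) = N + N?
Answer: -932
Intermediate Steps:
A(X, N) = 2*N
Z(y) = 7 + y*(1 + y)/2 (Z(y) = 7 + ((y + 1)*(y + y))/4 = 7 + ((1 + y)*(2*y))/4 = 7 + (2*y*(1 + y))/4 = 7 + y*(1 + y)/2)
n(3) + Z(-10)*A(-1, -9) = 4 + (7 + (½)*(-10) + (½)*(-10)²)*(2*(-9)) = 4 + (7 - 5 + (½)*100)*(-18) = 4 + (7 - 5 + 50)*(-18) = 4 + 52*(-18) = 4 - 936 = -932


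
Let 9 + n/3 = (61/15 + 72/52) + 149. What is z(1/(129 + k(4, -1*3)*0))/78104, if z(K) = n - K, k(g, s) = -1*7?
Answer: 1829381/327451020 ≈ 0.0055867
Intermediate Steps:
k(g, s) = -7
n = 28363/65 (n = -27 + 3*((61/15 + 72/52) + 149) = -27 + 3*((61*(1/15) + 72*(1/52)) + 149) = -27 + 3*((61/15 + 18/13) + 149) = -27 + 3*(1063/195 + 149) = -27 + 3*(30118/195) = -27 + 30118/65 = 28363/65 ≈ 436.35)
z(K) = 28363/65 - K
z(1/(129 + k(4, -1*3)*0))/78104 = (28363/65 - 1/(129 - 7*0))/78104 = (28363/65 - 1/(129 + 0))*(1/78104) = (28363/65 - 1/129)*(1/78104) = (3658762/8385)*(1/78104) = 1829381/327451020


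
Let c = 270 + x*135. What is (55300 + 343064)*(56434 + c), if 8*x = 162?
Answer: 23677859841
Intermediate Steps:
x = 81/4 (x = (⅛)*162 = 81/4 ≈ 20.250)
c = 12015/4 (c = 270 + (81/4)*135 = 270 + 10935/4 = 12015/4 ≈ 3003.8)
(55300 + 343064)*(56434 + c) = (55300 + 343064)*(56434 + 12015/4) = 398364*(237751/4) = 23677859841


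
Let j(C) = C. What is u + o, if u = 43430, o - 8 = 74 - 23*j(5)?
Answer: 43397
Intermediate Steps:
o = -33 (o = 8 + (74 - 23*5) = 8 + (74 - 115) = 8 - 41 = -33)
u + o = 43430 - 33 = 43397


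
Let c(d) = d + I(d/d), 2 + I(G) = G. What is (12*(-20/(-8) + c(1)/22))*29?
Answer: 870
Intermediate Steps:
I(G) = -2 + G
c(d) = -1 + d (c(d) = d + (-2 + d/d) = d + (-2 + 1) = d - 1 = -1 + d)
(12*(-20/(-8) + c(1)/22))*29 = (12*(-20/(-8) + (-1 + 1)/22))*29 = (12*(-20*(-1/8) + 0*(1/22)))*29 = (12*(5/2 + 0))*29 = (12*(5/2))*29 = 30*29 = 870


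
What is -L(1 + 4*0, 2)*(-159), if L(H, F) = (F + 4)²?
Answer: 5724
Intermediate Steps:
L(H, F) = (4 + F)²
-L(1 + 4*0, 2)*(-159) = -(4 + 2)²*(-159) = -1*6²*(-159) = -1*36*(-159) = -36*(-159) = 5724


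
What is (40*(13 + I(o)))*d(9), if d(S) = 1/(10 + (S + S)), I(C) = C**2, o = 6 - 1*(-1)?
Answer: 620/7 ≈ 88.571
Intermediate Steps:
o = 7 (o = 6 + 1 = 7)
d(S) = 1/(10 + 2*S)
(40*(13 + I(o)))*d(9) = (40*(13 + 7**2))*(1/(2*(5 + 9))) = (40*(13 + 49))*((1/2)/14) = (40*62)*((1/2)*(1/14)) = 2480*(1/28) = 620/7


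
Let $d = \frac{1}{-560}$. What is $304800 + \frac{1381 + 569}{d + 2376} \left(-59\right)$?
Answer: $\frac{405489955200}{1330559} \approx 3.0475 \cdot 10^{5}$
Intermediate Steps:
$d = - \frac{1}{560} \approx -0.0017857$
$304800 + \frac{1381 + 569}{d + 2376} \left(-59\right) = 304800 + \frac{1381 + 569}{- \frac{1}{560} + 2376} \left(-59\right) = 304800 + \frac{1950}{\frac{1330559}{560}} \left(-59\right) = 304800 + 1950 \cdot \frac{560}{1330559} \left(-59\right) = 304800 + \frac{1092000}{1330559} \left(-59\right) = 304800 - \frac{64428000}{1330559} = \frac{405489955200}{1330559}$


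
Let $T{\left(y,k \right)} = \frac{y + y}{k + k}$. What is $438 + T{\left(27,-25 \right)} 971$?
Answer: $- \frac{15267}{25} \approx -610.68$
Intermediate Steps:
$T{\left(y,k \right)} = \frac{y}{k}$ ($T{\left(y,k \right)} = \frac{2 y}{2 k} = 2 y \frac{1}{2 k} = \frac{y}{k}$)
$438 + T{\left(27,-25 \right)} 971 = 438 + \frac{27}{-25} \cdot 971 = 438 + 27 \left(- \frac{1}{25}\right) 971 = 438 - \frac{26217}{25} = - \frac{15267}{25}$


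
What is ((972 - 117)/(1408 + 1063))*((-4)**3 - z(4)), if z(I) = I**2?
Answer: -68400/2471 ≈ -27.681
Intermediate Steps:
((972 - 117)/(1408 + 1063))*((-4)**3 - z(4)) = ((972 - 117)/(1408 + 1063))*((-4)**3 - 1*4**2) = (855/2471)*(-64 - 1*16) = (855*(1/2471))*(-64 - 16) = (855/2471)*(-80) = -68400/2471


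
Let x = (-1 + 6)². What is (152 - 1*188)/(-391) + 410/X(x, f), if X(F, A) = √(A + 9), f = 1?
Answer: 36/391 + 41*√10 ≈ 129.75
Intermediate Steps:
x = 25 (x = 5² = 25)
X(F, A) = √(9 + A)
(152 - 1*188)/(-391) + 410/X(x, f) = (152 - 1*188)/(-391) + 410/(√(9 + 1)) = (152 - 188)*(-1/391) + 410/(√10) = -36*(-1/391) + 410*(√10/10) = 36/391 + 41*√10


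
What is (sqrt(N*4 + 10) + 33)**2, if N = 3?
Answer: (33 + sqrt(22))**2 ≈ 1420.6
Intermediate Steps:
(sqrt(N*4 + 10) + 33)**2 = (sqrt(3*4 + 10) + 33)**2 = (sqrt(12 + 10) + 33)**2 = (sqrt(22) + 33)**2 = (33 + sqrt(22))**2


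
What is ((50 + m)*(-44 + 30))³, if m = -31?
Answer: -18821096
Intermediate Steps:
((50 + m)*(-44 + 30))³ = ((50 - 31)*(-44 + 30))³ = (19*(-14))³ = (-266)³ = -18821096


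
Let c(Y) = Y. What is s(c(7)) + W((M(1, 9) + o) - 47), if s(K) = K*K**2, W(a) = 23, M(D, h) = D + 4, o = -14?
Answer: 366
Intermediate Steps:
M(D, h) = 4 + D
s(K) = K**3
s(c(7)) + W((M(1, 9) + o) - 47) = 7**3 + 23 = 343 + 23 = 366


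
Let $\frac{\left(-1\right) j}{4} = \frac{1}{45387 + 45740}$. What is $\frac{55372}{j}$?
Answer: $-1261471061$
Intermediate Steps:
$j = - \frac{4}{91127}$ ($j = - \frac{4}{45387 + 45740} = - \frac{4}{91127} \approx -4.3895 \cdot 10^{-5}$)
$\frac{55372}{j} = \frac{55372}{- \frac{4}{91127}} = 55372 \left(- \frac{91127}{4}\right) = -1261471061$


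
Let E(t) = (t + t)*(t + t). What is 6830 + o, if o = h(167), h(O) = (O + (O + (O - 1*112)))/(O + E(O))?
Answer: 763068479/111723 ≈ 6830.0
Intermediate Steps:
E(t) = 4*t² (E(t) = (2*t)*(2*t) = 4*t²)
h(O) = (-112 + 3*O)/(O + 4*O²) (h(O) = (O + (O + (O - 1*112)))/(O + 4*O²) = (O + (O + (O - 112)))/(O + 4*O²) = (O + (O + (-112 + O)))/(O + 4*O²) = (O + (-112 + 2*O))/(O + 4*O²) = (-112 + 3*O)/(O + 4*O²))
o = 389/111723 (o = (-112 + 3*167)/(167*(1 + 4*167)) = (-112 + 501)/(167*(1 + 668)) = (1/167)*389/669 = (1/167)*(1/669)*389 = 389/111723 ≈ 0.0034818)
6830 + o = 6830 + 389/111723 = 763068479/111723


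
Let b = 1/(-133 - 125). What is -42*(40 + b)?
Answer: -72233/43 ≈ -1679.8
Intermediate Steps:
b = -1/258 (b = 1/(-258) = -1/258 ≈ -0.0038760)
-42*(40 + b) = -42*(40 - 1/258) = -42*10319/258 = -72233/43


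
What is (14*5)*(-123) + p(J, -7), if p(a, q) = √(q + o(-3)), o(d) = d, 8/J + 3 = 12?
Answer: -8610 + I*√10 ≈ -8610.0 + 3.1623*I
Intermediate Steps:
J = 8/9 (J = 8/(-3 + 12) = 8/9 ≈ 0.88889)
p(a, q) = √(-3 + q) (p(a, q) = √(q - 3) = √(-3 + q))
(14*5)*(-123) + p(J, -7) = (14*5)*(-123) + √(-3 - 7) = 70*(-123) + √(-10) = -8610 + I*√10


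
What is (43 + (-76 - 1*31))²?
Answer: 4096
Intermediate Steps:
(43 + (-76 - 1*31))² = (43 + (-76 - 31))² = (43 - 107)² = (-64)² = 4096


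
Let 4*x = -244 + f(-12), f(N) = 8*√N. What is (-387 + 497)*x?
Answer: -6710 + 440*I*√3 ≈ -6710.0 + 762.1*I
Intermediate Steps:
x = -61 + 4*I*√3 (x = (-244 + 8*√(-12))/4 = (-244 + 8*(2*I*√3))/4 = (-244 + 16*I*√3)/4 = -61 + 4*I*√3 ≈ -61.0 + 6.9282*I)
(-387 + 497)*x = (-387 + 497)*(-61 + 4*I*√3) = 110*(-61 + 4*I*√3) = -6710 + 440*I*√3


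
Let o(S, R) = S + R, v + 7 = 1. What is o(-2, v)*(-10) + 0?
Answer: 80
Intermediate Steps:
v = -6 (v = -7 + 1 = -6)
o(S, R) = R + S
o(-2, v)*(-10) + 0 = (-6 - 2)*(-10) + 0 = -8*(-10) + 0 = 80 + 0 = 80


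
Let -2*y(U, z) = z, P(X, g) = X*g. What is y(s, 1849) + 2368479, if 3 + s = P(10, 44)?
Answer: 4735109/2 ≈ 2.3676e+6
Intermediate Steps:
s = 437 (s = -3 + 10*44 = -3 + 440 = 437)
y(U, z) = -z/2
y(s, 1849) + 2368479 = -1/2*1849 + 2368479 = -1849/2 + 2368479 = 4735109/2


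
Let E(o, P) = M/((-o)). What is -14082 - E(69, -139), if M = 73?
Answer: -971585/69 ≈ -14081.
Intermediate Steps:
E(o, P) = -73/o (E(o, P) = 73/((-o)) = 73*(-1/o) = -73/o)
-14082 - E(69, -139) = -14082 - (-73)/69 = -14082 - 1*(-73/69) = -14082 + 73/69 = -971585/69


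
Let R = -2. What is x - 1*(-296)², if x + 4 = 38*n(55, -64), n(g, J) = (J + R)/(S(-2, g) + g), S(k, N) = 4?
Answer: -5172088/59 ≈ -87663.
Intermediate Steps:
n(g, J) = (-2 + J)/(4 + g) (n(g, J) = (J - 2)/(4 + g) = (-2 + J)/(4 + g))
x = -2744/59 (x = -4 + 38*((-2 - 64)/(4 + 55)) = -4 + 38*(-66/59) = -4 - 2508/59 = -2744/59 ≈ -46.508)
x - 1*(-296)² = -2744/59 - 1*(-296)² = -2744/59 - 1*87616 = -2744/59 - 87616 = -5172088/59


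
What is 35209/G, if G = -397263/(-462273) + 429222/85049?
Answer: 461423995725931/77401520831 ≈ 5961.4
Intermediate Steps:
G = 77401520831/13105285459 (G = -397263*(-1/462273) + 429222*(1/85049) = 132421/154091 + 429222/85049 = 77401520831/13105285459 ≈ 5.9061)
35209/G = 35209/(77401520831/13105285459) = 35209*(13105285459/77401520831) = 461423995725931/77401520831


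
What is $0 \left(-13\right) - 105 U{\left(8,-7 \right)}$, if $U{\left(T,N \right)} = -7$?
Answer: $735$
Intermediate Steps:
$0 \left(-13\right) - 105 U{\left(8,-7 \right)} = 0 \left(-13\right) - -735 = 0 + 735 = 735$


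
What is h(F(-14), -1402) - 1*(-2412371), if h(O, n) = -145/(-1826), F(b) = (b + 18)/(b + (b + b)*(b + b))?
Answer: 4404989591/1826 ≈ 2.4124e+6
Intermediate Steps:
F(b) = (18 + b)/(b + 4*b**2) (F(b) = (18 + b)/(b + (2*b)*(2*b)) = (18 + b)/(b + 4*b**2))
h(O, n) = 145/1826 (h(O, n) = -145*(-1/1826) = 145/1826)
h(F(-14), -1402) - 1*(-2412371) = 145/1826 - 1*(-2412371) = 145/1826 + 2412371 = 4404989591/1826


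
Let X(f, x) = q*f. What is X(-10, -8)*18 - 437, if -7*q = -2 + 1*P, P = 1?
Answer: -3239/7 ≈ -462.71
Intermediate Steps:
q = ⅐ (q = -(-2 + 1*1)/7 = -(-2 + 1)/7 = -⅐*(-1) = ⅐ ≈ 0.14286)
X(f, x) = f/7
X(-10, -8)*18 - 437 = ((⅐)*(-10))*18 - 437 = -10/7*18 - 437 = -180/7 - 437 = -3239/7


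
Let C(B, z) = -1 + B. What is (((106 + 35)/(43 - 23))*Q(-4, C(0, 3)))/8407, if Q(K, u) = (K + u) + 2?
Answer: -423/168140 ≈ -0.0025158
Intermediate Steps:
Q(K, u) = 2 + K + u
(((106 + 35)/(43 - 23))*Q(-4, C(0, 3)))/8407 = (((106 + 35)/(43 - 23))*(2 - 4 + (-1 + 0)))/8407 = ((141/20)*(2 - 4 - 1))*(1/8407) = ((141*(1/20))*(-3))*(1/8407) = ((141/20)*(-3))*(1/8407) = -423/20*1/8407 = -423/168140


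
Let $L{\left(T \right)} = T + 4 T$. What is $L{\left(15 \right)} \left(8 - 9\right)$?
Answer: $-75$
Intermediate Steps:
$L{\left(T \right)} = 5 T$
$L{\left(15 \right)} \left(8 - 9\right) = 5 \cdot 15 \left(8 - 9\right) = 75 \left(8 - 9\right) = 75 \left(-1\right) = -75$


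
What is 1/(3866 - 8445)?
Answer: -1/4579 ≈ -0.00021839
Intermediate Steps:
1/(3866 - 8445) = 1/(-4579) = -1/4579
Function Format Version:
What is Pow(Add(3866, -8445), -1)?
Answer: Rational(-1, 4579) ≈ -0.00021839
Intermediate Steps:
Pow(Add(3866, -8445), -1) = Pow(-4579, -1) = Rational(-1, 4579)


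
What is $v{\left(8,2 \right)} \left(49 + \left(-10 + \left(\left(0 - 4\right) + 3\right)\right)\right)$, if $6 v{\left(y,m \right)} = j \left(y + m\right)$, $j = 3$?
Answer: $190$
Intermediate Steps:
$v{\left(y,m \right)} = \frac{m}{2} + \frac{y}{2}$ ($v{\left(y,m \right)} = \frac{3 \left(y + m\right)}{6} = \frac{3 \left(m + y\right)}{6} = \frac{3 m + 3 y}{6} = \frac{m}{2} + \frac{y}{2}$)
$v{\left(8,2 \right)} \left(49 + \left(-10 + \left(\left(0 - 4\right) + 3\right)\right)\right) = \left(\frac{1}{2} \cdot 2 + \frac{1}{2} \cdot 8\right) \left(49 + \left(-10 + \left(\left(0 - 4\right) + 3\right)\right)\right) = \left(1 + 4\right) \left(49 + \left(-10 + \left(-4 + 3\right)\right)\right) = 5 \left(49 - 11\right) = 5 \cdot 38 = 190$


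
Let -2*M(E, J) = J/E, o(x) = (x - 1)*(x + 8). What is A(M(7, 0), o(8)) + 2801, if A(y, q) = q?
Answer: 2913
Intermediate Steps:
o(x) = (-1 + x)*(8 + x)
M(E, J) = -J/(2*E)
A(M(7, 0), o(8)) + 2801 = (-8 + 8**2 + 7*8) + 2801 = (-8 + 64 + 56) + 2801 = 112 + 2801 = 2913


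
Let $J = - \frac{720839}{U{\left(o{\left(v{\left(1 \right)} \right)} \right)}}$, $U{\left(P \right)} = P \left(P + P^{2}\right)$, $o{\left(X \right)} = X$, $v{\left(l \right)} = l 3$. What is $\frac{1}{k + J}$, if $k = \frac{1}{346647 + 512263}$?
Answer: $- \frac{15460380}{309567912727} \approx -4.9942 \cdot 10^{-5}$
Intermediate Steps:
$v{\left(l \right)} = 3 l$
$J = - \frac{720839}{36}$ ($J = - \frac{720839}{\left(3 \cdot 1\right)^{2} \left(1 + 3 \cdot 1\right)} = - \frac{720839}{3^{2} \left(1 + 3\right)} = - \frac{720839}{9 \cdot 4} = - \frac{720839}{36} \approx -20023.0$)
$k = \frac{1}{858910} \approx 1.1643 \cdot 10^{-6}$
$\frac{1}{k + J} = \frac{1}{\frac{1}{858910} - \frac{720839}{36}} = \frac{1}{- \frac{309567912727}{15460380}} = - \frac{15460380}{309567912727}$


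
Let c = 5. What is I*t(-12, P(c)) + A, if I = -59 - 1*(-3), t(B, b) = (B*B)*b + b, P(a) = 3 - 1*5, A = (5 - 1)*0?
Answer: 16240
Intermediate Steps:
A = 0 (A = 4*0 = 0)
P(a) = -2 (P(a) = 3 - 5 = -2)
t(B, b) = b + b*B² (t(B, b) = B²*b + b = b*B² + b = b + b*B²)
I = -56 (I = -59 + 3 = -56)
I*t(-12, P(c)) + A = -(-112)*(1 + (-12)²) + 0 = -(-112)*(1 + 144) + 0 = -(-112)*145 + 0 = -56*(-290) + 0 = 16240 + 0 = 16240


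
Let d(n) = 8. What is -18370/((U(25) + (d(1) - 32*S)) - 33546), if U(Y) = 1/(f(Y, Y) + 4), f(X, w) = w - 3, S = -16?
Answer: 95524/171735 ≈ 0.55623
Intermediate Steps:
f(X, w) = -3 + w
U(Y) = 1/(1 + Y) (U(Y) = 1/((-3 + Y) + 4) = 1/(1 + Y))
-18370/((U(25) + (d(1) - 32*S)) - 33546) = -18370/((1/(1 + 25) + (8 - 32*(-16))) - 33546) = -18370/((1/26 + (8 + 512)) - 33546) = -18370/((1/26 + 520) - 33546) = -18370/(13521/26 - 33546) = -18370/(-858675/26) = -18370*(-26/858675) = 95524/171735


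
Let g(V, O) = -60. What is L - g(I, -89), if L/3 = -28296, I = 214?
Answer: -84828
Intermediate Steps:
L = -84888 (L = 3*(-28296) = -84888)
L - g(I, -89) = -84888 - 1*(-60) = -84888 + 60 = -84828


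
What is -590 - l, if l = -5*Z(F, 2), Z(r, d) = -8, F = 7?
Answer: -630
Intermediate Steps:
l = 40 (l = -5*(-8) = 40)
-590 - l = -590 - 1*40 = -590 - 40 = -630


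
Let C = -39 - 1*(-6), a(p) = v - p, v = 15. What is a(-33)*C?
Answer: -1584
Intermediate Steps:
a(p) = 15 - p
C = -33 (C = -39 + 6 = -33)
a(-33)*C = (15 - 1*(-33))*(-33) = (15 + 33)*(-33) = 48*(-33) = -1584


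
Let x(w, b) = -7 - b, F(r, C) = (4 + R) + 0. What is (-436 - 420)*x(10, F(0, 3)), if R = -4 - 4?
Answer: 2568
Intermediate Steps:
R = -8
F(r, C) = -4 (F(r, C) = (4 - 8) + 0 = -4 + 0 = -4)
(-436 - 420)*x(10, F(0, 3)) = (-436 - 420)*(-7 - 1*(-4)) = -856*(-7 + 4) = -856*(-3) = 2568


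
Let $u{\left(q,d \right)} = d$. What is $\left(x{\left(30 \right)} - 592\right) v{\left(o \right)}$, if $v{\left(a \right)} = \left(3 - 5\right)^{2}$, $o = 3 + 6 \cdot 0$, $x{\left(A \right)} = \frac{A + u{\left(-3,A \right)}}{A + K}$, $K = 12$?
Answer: $- \frac{16536}{7} \approx -2362.3$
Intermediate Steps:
$x{\left(A \right)} = \frac{2 A}{12 + A}$ ($x{\left(A \right)} = \frac{A + A}{A + 12} = \frac{2 A}{12 + A}$)
$o = 3$ ($o = 3 + 0 = 3$)
$v{\left(a \right)} = 4$ ($v{\left(a \right)} = \left(-2\right)^{2} = 4$)
$\left(x{\left(30 \right)} - 592\right) v{\left(o \right)} = \left(2 \cdot 30 \frac{1}{12 + 30} - 592\right) 4 = \left(2 \cdot 30 \cdot \frac{1}{42} - 592\right) 4 = \left(\frac{10}{7} - 592\right) 4 = \left(- \frac{4134}{7}\right) 4 = - \frac{16536}{7}$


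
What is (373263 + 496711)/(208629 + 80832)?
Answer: 869974/289461 ≈ 3.0055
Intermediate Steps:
(373263 + 496711)/(208629 + 80832) = 869974/289461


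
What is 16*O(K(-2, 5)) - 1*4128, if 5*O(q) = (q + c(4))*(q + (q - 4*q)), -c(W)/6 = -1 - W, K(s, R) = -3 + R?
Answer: -22688/5 ≈ -4537.6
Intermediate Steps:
c(W) = 6 + 6*W (c(W) = -6*(-1 - W) = 6 + 6*W)
O(q) = -2*q*(30 + q)/5 (O(q) = ((q + (6 + 6*4))*(q + (q - 4*q)))/5 = ((q + (6 + 24))*(q - 3*q))/5 = ((q + 30)*(-2*q))/5 = ((30 + q)*(-2*q))/5 = (-2*q*(30 + q))/5 = -2*q*(30 + q)/5)
16*O(K(-2, 5)) - 1*4128 = 16*(-2*(-3 + 5)*(30 + (-3 + 5))/5) - 1*4128 = 16*(-2/5*2*(30 + 2)) - 4128 = 16*(-2/5*2*32) - 4128 = 16*(-128/5) - 4128 = -2048/5 - 4128 = -22688/5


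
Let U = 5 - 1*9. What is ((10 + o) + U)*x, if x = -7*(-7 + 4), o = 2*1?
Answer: 168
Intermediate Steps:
o = 2
U = -4 (U = 5 - 9 = -4)
x = 21 (x = -7*(-3) = 21)
((10 + o) + U)*x = ((10 + 2) - 4)*21 = (12 - 4)*21 = 8*21 = 168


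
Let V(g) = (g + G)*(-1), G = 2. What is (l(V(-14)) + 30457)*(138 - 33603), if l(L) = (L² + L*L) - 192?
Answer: -1022456145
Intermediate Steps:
V(g) = -2 - g (V(g) = (g + 2)*(-1) = (2 + g)*(-1) = -2 - g)
l(L) = -192 + 2*L² (l(L) = (L² + L²) - 192 = 2*L² - 192 = -192 + 2*L²)
(l(V(-14)) + 30457)*(138 - 33603) = ((-192 + 2*(-2 - 1*(-14))²) + 30457)*(138 - 33603) = ((-192 + 2*(-2 + 14)²) + 30457)*(-33465) = ((-192 + 2*12²) + 30457)*(-33465) = ((-192 + 2*144) + 30457)*(-33465) = ((-192 + 288) + 30457)*(-33465) = (96 + 30457)*(-33465) = 30553*(-33465) = -1022456145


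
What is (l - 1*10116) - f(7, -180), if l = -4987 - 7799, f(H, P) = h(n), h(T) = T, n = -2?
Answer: -22900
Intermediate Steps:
f(H, P) = -2
l = -12786
(l - 1*10116) - f(7, -180) = (-12786 - 1*10116) - 1*(-2) = (-12786 - 10116) + 2 = -22902 + 2 = -22900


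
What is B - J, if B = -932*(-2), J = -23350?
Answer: 25214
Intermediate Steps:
B = 1864
B - J = 1864 - 1*(-23350) = 1864 + 23350 = 25214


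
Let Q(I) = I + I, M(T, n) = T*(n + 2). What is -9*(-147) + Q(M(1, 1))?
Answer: 1329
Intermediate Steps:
M(T, n) = T*(2 + n)
Q(I) = 2*I
-9*(-147) + Q(M(1, 1)) = -9*(-147) + 2*(1*(2 + 1)) = 1323 + 2*(1*3) = 1323 + 2*3 = 1323 + 6 = 1329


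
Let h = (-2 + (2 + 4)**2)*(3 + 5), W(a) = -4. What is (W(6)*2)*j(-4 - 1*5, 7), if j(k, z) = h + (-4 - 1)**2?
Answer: -2376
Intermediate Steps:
h = 272 (h = (-2 + 6**2)*8 = (-2 + 36)*8 = 34*8 = 272)
j(k, z) = 297 (j(k, z) = 272 + (-4 - 1)**2 = 272 + (-5)**2 = 272 + 25 = 297)
(W(6)*2)*j(-4 - 1*5, 7) = -4*2*297 = -8*297 = -2376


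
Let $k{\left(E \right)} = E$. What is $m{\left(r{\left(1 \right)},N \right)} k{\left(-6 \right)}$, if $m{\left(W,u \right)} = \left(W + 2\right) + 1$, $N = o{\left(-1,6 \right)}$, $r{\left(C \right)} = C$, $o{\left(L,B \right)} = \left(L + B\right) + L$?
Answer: $-24$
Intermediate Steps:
$o{\left(L,B \right)} = B + 2 L$ ($o{\left(L,B \right)} = \left(B + L\right) + L = B + 2 L$)
$N = 4$ ($N = 6 + 2 \left(-1\right) = 6 - 2 = 4$)
$m{\left(W,u \right)} = 3 + W$ ($m{\left(W,u \right)} = \left(2 + W\right) + 1 = 3 + W$)
$m{\left(r{\left(1 \right)},N \right)} k{\left(-6 \right)} = \left(3 + 1\right) \left(-6\right) = 4 \left(-6\right) = -24$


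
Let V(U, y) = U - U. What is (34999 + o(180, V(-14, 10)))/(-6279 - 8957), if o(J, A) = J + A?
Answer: -35179/15236 ≈ -2.3089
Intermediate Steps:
V(U, y) = 0
o(J, A) = A + J
(34999 + o(180, V(-14, 10)))/(-6279 - 8957) = (34999 + (0 + 180))/(-6279 - 8957) = (34999 + 180)/(-15236) = 35179*(-1/15236) = -35179/15236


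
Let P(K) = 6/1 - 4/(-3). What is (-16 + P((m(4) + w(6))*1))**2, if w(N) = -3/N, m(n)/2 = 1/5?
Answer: 676/9 ≈ 75.111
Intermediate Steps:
m(n) = 2/5
P(K) = 22/3 (P(K) = 6*1 - 4*(-1/3) = 6 + 4/3 = 22/3)
(-16 + P((m(4) + w(6))*1))**2 = (-16 + 22/3)**2 = (-26/3)**2 = 676/9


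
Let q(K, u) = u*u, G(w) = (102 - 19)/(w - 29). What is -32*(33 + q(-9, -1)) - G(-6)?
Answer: -37997/35 ≈ -1085.6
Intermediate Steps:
G(w) = 83/(-29 + w)
q(K, u) = u²
-32*(33 + q(-9, -1)) - G(-6) = -32*(33 + (-1)²) - 83/(-29 - 6) = -32*(33 + 1) - 83/(-35) = -32*34 - 83*(-1)/35 = -1088 - 1*(-83/35) = -1088 + 83/35 = -37997/35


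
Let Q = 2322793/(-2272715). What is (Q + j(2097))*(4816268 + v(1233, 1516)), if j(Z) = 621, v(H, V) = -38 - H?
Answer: 6784490736830334/2272715 ≈ 2.9852e+9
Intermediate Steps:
Q = -2322793/2272715 (Q = 2322793*(-1/2272715) = -2322793/2272715 ≈ -1.0220)
(Q + j(2097))*(4816268 + v(1233, 1516)) = (-2322793/2272715 + 621)*(4816268 + (-38 - 1*1233)) = 1409033222*(4816268 + (-38 - 1233))/2272715 = 1409033222*(4816268 - 1271)/2272715 = (1409033222/2272715)*4814997 = 6784490736830334/2272715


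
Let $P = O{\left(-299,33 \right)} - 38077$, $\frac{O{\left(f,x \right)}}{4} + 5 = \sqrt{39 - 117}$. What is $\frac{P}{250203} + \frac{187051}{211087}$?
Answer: $\frac{12919646638}{17604866887} + \frac{4 i \sqrt{78}}{250203} \approx 0.73387 + 0.00014119 i$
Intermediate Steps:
$O{\left(f,x \right)} = -20 + 4 i \sqrt{78}$ ($O{\left(f,x \right)} = -20 + 4 \sqrt{39 - 117} = -20 + 4 \sqrt{-78} = -20 + 4 i \sqrt{78}$)
$P = -38097 + 4 i \sqrt{78}$ ($P = \left(-20 + 4 i \sqrt{78}\right) - 38077 = -38097 + 4 i \sqrt{78} \approx -38097.0 + 35.327 i$)
$\frac{P}{250203} + \frac{187051}{211087} = \frac{-38097 + 4 i \sqrt{78}}{250203} + \frac{187051}{211087} = \left(-38097 + 4 i \sqrt{78}\right) \frac{1}{250203} + 187051 \cdot \frac{1}{211087} = \left(- \frac{12699}{83401} + \frac{4 i \sqrt{78}}{250203}\right) + \frac{187051}{211087} = \frac{12919646638}{17604866887} + \frac{4 i \sqrt{78}}{250203}$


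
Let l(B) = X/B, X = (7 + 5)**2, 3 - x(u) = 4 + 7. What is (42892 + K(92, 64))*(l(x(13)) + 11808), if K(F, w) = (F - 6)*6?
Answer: 511780320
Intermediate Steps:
x(u) = -8 (x(u) = 3 - (4 + 7) = 3 - 1*11 = 3 - 11 = -8)
K(F, w) = -36 + 6*F (K(F, w) = (-6 + F)*6 = -36 + 6*F)
X = 144 (X = 12**2 = 144)
l(B) = 144/B
(42892 + K(92, 64))*(l(x(13)) + 11808) = (42892 + (-36 + 6*92))*(144/(-8) + 11808) = (42892 + (-36 + 552))*(144*(-1/8) + 11808) = (42892 + 516)*(-18 + 11808) = 43408*11790 = 511780320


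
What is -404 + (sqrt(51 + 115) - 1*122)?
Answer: -526 + sqrt(166) ≈ -513.12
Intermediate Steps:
-404 + (sqrt(51 + 115) - 1*122) = -404 + (sqrt(166) - 122) = -404 + (-122 + sqrt(166)) = -526 + sqrt(166)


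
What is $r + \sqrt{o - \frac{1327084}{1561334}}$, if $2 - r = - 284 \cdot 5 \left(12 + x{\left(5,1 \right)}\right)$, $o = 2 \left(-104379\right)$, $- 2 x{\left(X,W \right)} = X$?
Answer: $13492 + \frac{22 i \sqrt{262864039160414}}{780667} \approx 13492.0 + 456.9 i$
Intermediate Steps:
$x{\left(X,W \right)} = - \frac{X}{2}$
$o = -208758$
$r = 13492$ ($r = 2 - - 284 \cdot 5 \left(12 - \frac{5}{2}\right) = 2 - - 284 \cdot 5 \cdot \frac{19}{2} = 2 - \left(-284\right) \frac{95}{2} = 2 - -13490 = 2 + 13490 = 13492$)
$r + \sqrt{o - \frac{1327084}{1561334}} = 13492 + \sqrt{-208758 - \frac{1327084}{1561334}} = 13492 + \sqrt{-208758 - \frac{663542}{780667}} = 13492 + \sqrt{- \frac{162971145128}{780667}} = 13492 + \frac{22 i \sqrt{262864039160414}}{780667}$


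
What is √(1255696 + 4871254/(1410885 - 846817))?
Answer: 3*√11098081812411766/282034 ≈ 1120.6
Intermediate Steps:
√(1255696 + 4871254/(1410885 - 846817)) = √(1255696 + 4871254/564068) = √(1255696 + 4871254*(1/564068)) = √(1255696 + 2435627/282034) = √(354151401291/282034) = 3*√11098081812411766/282034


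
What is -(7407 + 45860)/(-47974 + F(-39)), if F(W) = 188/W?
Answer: 2077413/1871174 ≈ 1.1102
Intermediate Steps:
-(7407 + 45860)/(-47974 + F(-39)) = -(7407 + 45860)/(-47974 + 188/(-39)) = -53267/(-47974 + 188*(-1/39)) = -53267/(-47974 - 188/39) = -53267/(-1871174/39) = -53267*(-39)/1871174 = -1*(-2077413/1871174) = 2077413/1871174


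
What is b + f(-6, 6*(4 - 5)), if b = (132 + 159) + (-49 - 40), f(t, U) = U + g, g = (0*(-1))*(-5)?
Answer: 196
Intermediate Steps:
g = 0 (g = 0*(-5) = 0)
f(t, U) = U (f(t, U) = U + 0 = U)
b = 202 (b = 291 - 89 = 202)
b + f(-6, 6*(4 - 5)) = 202 + 6*(4 - 5) = 202 + 6*(-1) = 202 - 6 = 196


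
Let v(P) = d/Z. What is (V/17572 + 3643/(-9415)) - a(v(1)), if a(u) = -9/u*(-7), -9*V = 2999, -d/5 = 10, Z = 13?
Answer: 118924260353/7444817100 ≈ 15.974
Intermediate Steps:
d = -50 (d = -5*10 = -50)
V = -2999/9 (V = -1/9*2999 = -2999/9 ≈ -333.22)
v(P) = -50/13
a(u) = 63/u
(V/17572 + 3643/(-9415)) - a(v(1)) = (-2999/9/17572 + 3643/(-9415)) - 63/(-50/13) = (-2999/9*1/17572 + 3643*(-1/9415)) - 63*(-13)/50 = (-2999/158148 - 3643/9415) - 1*(-819/50) = -604368749/1488963420 + 819/50 = 118924260353/7444817100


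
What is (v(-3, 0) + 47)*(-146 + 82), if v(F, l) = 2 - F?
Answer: -3328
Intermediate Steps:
(v(-3, 0) + 47)*(-146 + 82) = ((2 - 1*(-3)) + 47)*(-146 + 82) = ((2 + 3) + 47)*(-64) = (5 + 47)*(-64) = 52*(-64) = -3328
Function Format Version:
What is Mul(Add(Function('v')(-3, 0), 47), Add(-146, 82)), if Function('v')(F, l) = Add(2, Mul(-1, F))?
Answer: -3328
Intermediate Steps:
Mul(Add(Function('v')(-3, 0), 47), Add(-146, 82)) = Mul(Add(Add(2, Mul(-1, -3)), 47), Add(-146, 82)) = Mul(Add(Add(2, 3), 47), -64) = Mul(Add(5, 47), -64) = Mul(52, -64) = -3328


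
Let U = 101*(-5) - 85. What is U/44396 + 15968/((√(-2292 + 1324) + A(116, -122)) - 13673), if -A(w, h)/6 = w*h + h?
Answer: 23982623922089/114981773308182 - 351296*I*√2/5179825809 ≈ 0.20858 - 9.5912e-5*I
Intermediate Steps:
A(w, h) = -6*h - 6*h*w (A(w, h) = -6*(w*h + h) = -6*(h*w + h) = -6*(h + h*w) = -6*h - 6*h*w)
U = -590 (U = -505 - 85 = -590)
U/44396 + 15968/((√(-2292 + 1324) + A(116, -122)) - 13673) = -590/44396 + 15968/((√(-2292 + 1324) - 6*(-122)*(1 + 116)) - 13673) = -590*1/44396 + 15968/((√(-968) - 6*(-122)*117) - 13673) = -295/22198 + 15968/((22*I*√2 + 85644) - 13673) = -295/22198 + 15968/((85644 + 22*I*√2) - 13673) = -295/22198 + 15968/(71971 + 22*I*√2)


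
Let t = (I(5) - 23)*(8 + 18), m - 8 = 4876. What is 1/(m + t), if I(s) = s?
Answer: 1/4416 ≈ 0.00022645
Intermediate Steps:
m = 4884 (m = 8 + 4876 = 4884)
t = -468 (t = (5 - 23)*(8 + 18) = -18*26 = -468)
1/(m + t) = 1/(4884 - 468) = 1/4416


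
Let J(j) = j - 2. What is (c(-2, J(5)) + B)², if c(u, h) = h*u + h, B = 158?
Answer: 24025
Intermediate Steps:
J(j) = -2 + j
c(u, h) = h + h*u
(c(-2, J(5)) + B)² = ((-2 + 5)*(1 - 2) + 158)² = (3*(-1) + 158)² = (-3 + 158)² = 155² = 24025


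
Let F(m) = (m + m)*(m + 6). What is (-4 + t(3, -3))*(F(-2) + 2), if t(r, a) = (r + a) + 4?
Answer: 0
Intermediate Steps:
t(r, a) = 4 + a + r (t(r, a) = (a + r) + 4 = 4 + a + r)
F(m) = 2*m*(6 + m) (F(m) = (2*m)*(6 + m) = 2*m*(6 + m))
(-4 + t(3, -3))*(F(-2) + 2) = (-4 + (4 - 3 + 3))*(2*(-2)*(6 - 2) + 2) = (-4 + 4)*(2*(-2)*4 + 2) = 0*(-16 + 2) = 0*(-14) = 0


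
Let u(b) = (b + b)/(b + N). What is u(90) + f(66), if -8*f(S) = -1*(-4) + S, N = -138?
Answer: -25/2 ≈ -12.500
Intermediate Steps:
f(S) = -½ - S/8 (f(S) = -(-1*(-4) + S)/8 = -(4 + S)/8 = -½ - S/8)
u(b) = 2*b/(-138 + b) (u(b) = (b + b)/(b - 138) = (2*b)/(-138 + b) = 2*b/(-138 + b))
u(90) + f(66) = 2*90/(-138 + 90) + (-½ - ⅛*66) = 2*90/(-48) + (-½ - 33/4) = 2*90*(-1/48) - 35/4 = -15/4 - 35/4 = -25/2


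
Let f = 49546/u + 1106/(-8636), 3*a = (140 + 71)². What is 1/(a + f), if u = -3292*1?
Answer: 5330571/79026540458 ≈ 6.7453e-5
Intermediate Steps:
u = -3292
a = 44521/3 (a = (140 + 71)²/3 = (⅓)*211² = (⅓)*44521 = 44521/3 ≈ 14840.)
f = -26970013/1776857 (f = 49546/(-3292) + 1106/(-8636) = 49546*(-1/3292) + 1106*(-1/8636) = -24773/1646 - 553/4318 = -26970013/1776857 ≈ -15.178)
1/(a + f) = 1/(44521/3 - 26970013/1776857) = 1/(79026540458/5330571) = 5330571/79026540458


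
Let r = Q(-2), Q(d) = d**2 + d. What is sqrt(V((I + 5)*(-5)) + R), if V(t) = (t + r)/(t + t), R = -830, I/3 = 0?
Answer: I*sqrt(82954)/10 ≈ 28.802*I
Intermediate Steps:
I = 0 (I = 3*0 = 0)
Q(d) = d + d**2
r = 2 (r = -2*(1 - 2) = -2*(-1) = 2)
V(t) = (2 + t)/(2*t) (V(t) = (t + 2)/(t + t) = (2 + t)/((2*t)) = (2 + t)*(1/(2*t)) = (2 + t)/(2*t))
sqrt(V((I + 5)*(-5)) + R) = sqrt((2 + (0 + 5)*(-5))/(2*(((0 + 5)*(-5)))) - 830) = sqrt((2 + 5*(-5))/(2*((5*(-5)))) - 830) = sqrt((1/2)*(2 - 25)/(-25) - 830) = sqrt((1/2)*(-1/25)*(-23) - 830) = sqrt(23/50 - 830) = sqrt(-41477/50) = I*sqrt(82954)/10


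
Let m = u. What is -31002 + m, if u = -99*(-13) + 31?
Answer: -29684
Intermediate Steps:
u = 1318 (u = 1287 + 31 = 1318)
m = 1318
-31002 + m = -31002 + 1318 = -29684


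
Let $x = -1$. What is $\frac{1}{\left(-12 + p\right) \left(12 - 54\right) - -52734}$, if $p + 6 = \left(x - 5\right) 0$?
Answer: $\frac{1}{53490} \approx 1.8695 \cdot 10^{-5}$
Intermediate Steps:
$p = -6$ ($p = -6 + \left(-1 - 5\right) 0 = -6 - 0 = -6 + 0 = -6$)
$\frac{1}{\left(-12 + p\right) \left(12 - 54\right) - -52734} = \frac{1}{\left(-12 - 6\right) \left(12 - 54\right) - -52734} = \frac{1}{\left(-18\right) \left(-42\right) + 52734} = \frac{1}{756 + 52734} = \frac{1}{53490}$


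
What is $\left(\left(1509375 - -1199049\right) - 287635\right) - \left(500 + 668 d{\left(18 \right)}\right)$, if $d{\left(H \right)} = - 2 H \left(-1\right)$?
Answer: $2396241$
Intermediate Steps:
$d{\left(H \right)} = 2 H$
$\left(\left(1509375 - -1199049\right) - 287635\right) - \left(500 + 668 d{\left(18 \right)}\right) = \left(\left(1509375 - -1199049\right) - 287635\right) - \left(500 + 668 \cdot 2 \cdot 18\right) = \left(\left(1509375 + 1199049\right) - 287635\right) - 24548 = \left(2708424 - 287635\right) - 24548 = 2420789 - 24548 = 2396241$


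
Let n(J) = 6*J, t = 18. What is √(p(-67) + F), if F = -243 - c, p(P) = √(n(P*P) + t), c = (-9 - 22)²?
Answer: √(-1204 + 2*√6738) ≈ 32.246*I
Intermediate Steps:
c = 961 (c = (-31)² = 961)
p(P) = √(18 + 6*P²) (p(P) = √(6*(P*P) + 18) = √(6*P² + 18) = √(18 + 6*P²))
F = -1204 (F = -243 - 1*961 = -243 - 961 = -1204)
√(p(-67) + F) = √(√(18 + 6*(-67)²) - 1204) = √(√(18 + 6*4489) - 1204) = √(√(18 + 26934) - 1204) = √(√26952 - 1204) = √(2*√6738 - 1204) = √(-1204 + 2*√6738)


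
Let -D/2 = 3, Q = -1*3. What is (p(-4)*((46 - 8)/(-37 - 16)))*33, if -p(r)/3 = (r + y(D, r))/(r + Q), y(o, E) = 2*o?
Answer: 60192/371 ≈ 162.24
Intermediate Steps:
Q = -3
D = -6 (D = -2*3 = -6)
p(r) = -3*(-12 + r)/(-3 + r) (p(r) = -3*(r + 2*(-6))/(r - 3) = -3*(r - 12)/(-3 + r) = -3*(-12 + r)/(-3 + r))
(p(-4)*((46 - 8)/(-37 - 16)))*33 = ((3*(12 - 1*(-4))/(-3 - 4))*((46 - 8)/(-37 - 16)))*33 = ((3*(12 + 4)/(-7))*(38/(-53)))*33 = ((3*(-⅐)*16)*(38*(-1/53)))*33 = -48/7*(-38/53)*33 = (1824/371)*33 = 60192/371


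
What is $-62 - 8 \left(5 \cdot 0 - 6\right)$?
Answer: $-14$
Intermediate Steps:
$-62 - 8 \left(5 \cdot 0 - 6\right) = -62 - 8 \left(0 - 6\right) = -62 - -48 = -62 + 48 = -14$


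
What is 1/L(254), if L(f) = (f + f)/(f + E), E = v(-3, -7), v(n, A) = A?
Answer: 247/508 ≈ 0.48622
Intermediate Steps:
E = -7
L(f) = 2*f/(-7 + f) (L(f) = (f + f)/(f - 7) = (2*f)/(-7 + f) = 2*f/(-7 + f))
1/L(254) = 1/(2*254/(-7 + 254)) = 1/(2*254/247) = 1/(2*254*(1/247)) = 1/(508/247) = 247/508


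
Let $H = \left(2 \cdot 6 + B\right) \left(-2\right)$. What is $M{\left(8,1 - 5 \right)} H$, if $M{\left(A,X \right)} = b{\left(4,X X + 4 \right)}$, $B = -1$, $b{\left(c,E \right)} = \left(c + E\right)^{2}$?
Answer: $-12672$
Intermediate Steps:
$b{\left(c,E \right)} = \left(E + c\right)^{2}$
$M{\left(A,X \right)} = \left(8 + X^{2}\right)^{2}$ ($M{\left(A,X \right)} = \left(\left(X X + 4\right) + 4\right)^{2} = \left(\left(X^{2} + 4\right) + 4\right)^{2} = \left(\left(4 + X^{2}\right) + 4\right)^{2} = \left(8 + X^{2}\right)^{2}$)
$H = -22$ ($H = \left(2 \cdot 6 - 1\right) \left(-2\right) = \left(12 - 1\right) \left(-2\right) = 11 \left(-2\right) = -22$)
$M{\left(8,1 - 5 \right)} H = \left(8 + \left(1 - 5\right)^{2}\right)^{2} \left(-22\right) = \left(8 + \left(-4\right)^{2}\right)^{2} \left(-22\right) = \left(8 + 16\right)^{2} \left(-22\right) = 24^{2} \left(-22\right) = 576 \left(-22\right) = -12672$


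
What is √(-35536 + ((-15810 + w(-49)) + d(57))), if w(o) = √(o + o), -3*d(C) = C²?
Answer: √(-52429 + 7*I*√2) ≈ 0.022 + 228.97*I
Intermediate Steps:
d(C) = -C²/3
w(o) = √2*√o (w(o) = √(2*o) = √2*√o)
√(-35536 + ((-15810 + w(-49)) + d(57))) = √(-35536 + ((-15810 + √2*√(-49)) - ⅓*57²)) = √(-35536 + ((-15810 + √2*(7*I)) - ⅓*3249)) = √(-35536 + ((-15810 + 7*I*√2) - 1083)) = √(-35536 + (-16893 + 7*I*√2)) = √(-52429 + 7*I*√2)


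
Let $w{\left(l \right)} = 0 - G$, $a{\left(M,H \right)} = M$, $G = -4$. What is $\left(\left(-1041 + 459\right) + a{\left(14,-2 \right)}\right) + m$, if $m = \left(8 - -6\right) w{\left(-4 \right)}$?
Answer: $-512$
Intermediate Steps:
$w{\left(l \right)} = 4$ ($w{\left(l \right)} = 0 - -4 = 0 + 4 = 4$)
$m = 56$ ($m = \left(8 - -6\right) 4 = \left(8 + \left(\left(-7 + 6\right) + 7\right)\right) 4 = \left(8 + \left(-1 + 7\right)\right) 4 = \left(8 + 6\right) 4 = 14 \cdot 4 = 56$)
$\left(\left(-1041 + 459\right) + a{\left(14,-2 \right)}\right) + m = \left(\left(-1041 + 459\right) + 14\right) + 56 = \left(-582 + 14\right) + 56 = -568 + 56 = -512$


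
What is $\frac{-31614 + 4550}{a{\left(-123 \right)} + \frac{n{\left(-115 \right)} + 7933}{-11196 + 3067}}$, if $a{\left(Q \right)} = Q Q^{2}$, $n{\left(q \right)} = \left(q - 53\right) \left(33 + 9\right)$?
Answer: $\frac{27500407}{1890873590} \approx 0.014544$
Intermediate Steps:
$n{\left(q \right)} = -2226 + 42 q$ ($n{\left(q \right)} = \left(-53 + q\right) 42 = -2226 + 42 q$)
$a{\left(Q \right)} = Q^{3}$
$\frac{-31614 + 4550}{a{\left(-123 \right)} + \frac{n{\left(-115 \right)} + 7933}{-11196 + 3067}} = \frac{-31614 + 4550}{\left(-123\right)^{3} + \frac{\left(-2226 + 42 \left(-115\right)\right) + 7933}{-11196 + 3067}} = - \frac{27064}{-1860867 + \frac{\left(-2226 - 4830\right) + 7933}{-8129}} = - \frac{27064}{-1860867 + \left(-7056 + 7933\right) \left(- \frac{1}{8129}\right)} = - \frac{27064}{-1860867 + 877 \left(- \frac{1}{8129}\right)} = - \frac{27064}{-1860867 - \frac{877}{8129}} = - \frac{27064}{- \frac{15126988720}{8129}} = \left(-27064\right) \left(- \frac{8129}{15126988720}\right) = \frac{27500407}{1890873590}$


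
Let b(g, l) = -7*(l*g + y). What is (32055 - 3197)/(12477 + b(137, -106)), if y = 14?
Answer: 28858/114033 ≈ 0.25307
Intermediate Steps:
b(g, l) = -98 - 7*g*l (b(g, l) = -7*(l*g + 14) = -7*(g*l + 14) = -7*(14 + g*l) = -98 - 7*g*l)
(32055 - 3197)/(12477 + b(137, -106)) = (32055 - 3197)/(12477 + (-98 - 7*137*(-106))) = 28858/(12477 + (-98 + 101654)) = 28858/(12477 + 101556) = 28858/114033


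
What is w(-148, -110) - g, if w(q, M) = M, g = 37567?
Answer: -37677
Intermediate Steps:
w(-148, -110) - g = -110 - 1*37567 = -110 - 37567 = -37677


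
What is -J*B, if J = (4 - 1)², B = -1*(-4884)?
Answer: -43956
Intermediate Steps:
B = 4884
J = 9 (J = 3² = 9)
-J*B = -9*4884 = -1*43956 = -43956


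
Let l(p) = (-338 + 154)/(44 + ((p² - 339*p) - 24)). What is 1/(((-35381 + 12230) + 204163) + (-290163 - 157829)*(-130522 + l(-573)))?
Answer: 130649/7639438061638196 ≈ 1.7102e-11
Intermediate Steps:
l(p) = -184/(20 + p² - 339*p) (l(p) = -184/(44 + (-24 + p² - 339*p)) = -184/(20 + p² - 339*p))
1/(((-35381 + 12230) + 204163) + (-290163 - 157829)*(-130522 + l(-573))) = 1/(((-35381 + 12230) + 204163) + (-290163 - 157829)*(-130522 - 184/(20 + (-573)² - 339*(-573)))) = 1/((-23151 + 204163) - 447992*(-130522 - 184/(20 + 328329 + 194247))) = 1/(181012 - 447992*(-130522 - 184/522596)) = 1/(181012 - 447992*(-130522 - 184*1/522596)) = 1/(181012 - 447992*(-130522 - 46/130649)) = 1/(181012 - 447992*(-17052568824/130649)) = 1/(181012 + 7639414412601408/130649) = 1/(7639438061638196/130649) = 130649/7639438061638196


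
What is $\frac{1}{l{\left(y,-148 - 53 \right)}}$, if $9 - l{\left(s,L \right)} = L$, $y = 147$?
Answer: $\frac{1}{210} \approx 0.0047619$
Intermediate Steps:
$l{\left(s,L \right)} = 9 - L$
$\frac{1}{l{\left(y,-148 - 53 \right)}} = \frac{1}{9 - \left(-148 - 53\right)} = \frac{1}{9 - -201} = \frac{1}{9 + 201} = \frac{1}{210}$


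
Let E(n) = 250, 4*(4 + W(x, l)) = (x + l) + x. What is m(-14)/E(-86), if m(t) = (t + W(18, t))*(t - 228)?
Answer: 121/10 ≈ 12.100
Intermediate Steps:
W(x, l) = -4 + x/2 + l/4 (W(x, l) = -4 + ((x + l) + x)/4 = -4 + ((l + x) + x)/4 = -4 + (l + 2*x)/4 = -4 + (x/2 + l/4) = -4 + x/2 + l/4)
m(t) = (-228 + t)*(5 + 5*t/4) (m(t) = (t + (-4 + (½)*18 + t/4))*(t - 228) = (t + (-4 + 9 + t/4))*(-228 + t) = (t + (5 + t/4))*(-228 + t) = (5 + 5*t/4)*(-228 + t) = (-228 + t)*(5 + 5*t/4))
m(-14)/E(-86) = (-1140 - 280*(-14) + (5/4)*(-14)²)/250 = (-1140 + 3920 + (5/4)*196)*(1/250) = (-1140 + 3920 + 245)*(1/250) = 3025*(1/250) = 121/10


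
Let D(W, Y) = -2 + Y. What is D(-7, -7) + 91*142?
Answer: 12913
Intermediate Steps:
D(-7, -7) + 91*142 = (-2 - 7) + 91*142 = -9 + 12922 = 12913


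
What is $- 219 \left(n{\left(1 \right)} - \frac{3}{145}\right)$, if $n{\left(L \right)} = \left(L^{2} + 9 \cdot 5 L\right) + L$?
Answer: $- \frac{1491828}{145} \approx -10288.0$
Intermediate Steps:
$n{\left(L \right)} = L^{2} + 46 L$ ($n{\left(L \right)} = \left(L^{2} + 45 L\right) + L = L^{2} + 46 L$)
$- 219 \left(n{\left(1 \right)} - \frac{3}{145}\right) = - 219 \left(1 \left(46 + 1\right) - \frac{3}{145}\right) = - 219 \left(1 \cdot 47 - \frac{3}{145}\right) = - 219 \left(47 - \frac{3}{145}\right) = \left(-219\right) \frac{6812}{145} = - \frac{1491828}{145}$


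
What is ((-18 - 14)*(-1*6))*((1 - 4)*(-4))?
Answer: 2304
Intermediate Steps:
((-18 - 14)*(-1*6))*((1 - 4)*(-4)) = (-32*(-6))*(-3*(-4)) = 192*12 = 2304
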